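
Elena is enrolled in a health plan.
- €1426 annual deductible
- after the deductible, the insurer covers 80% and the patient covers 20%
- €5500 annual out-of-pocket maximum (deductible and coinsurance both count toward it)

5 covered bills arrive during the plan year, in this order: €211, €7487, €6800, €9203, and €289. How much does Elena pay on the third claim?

€1360

#1 (€211): entire amount goes to the deductible. Cost to patient: €211. OOP to date €211.
#2 (€7487): deductible takes €1215, €6272 remains; 20% of €6272 = €1254.40. Patient owes €2469.40 (running OOP €2680.40).
#3 (€6800): deductible already satisfied, so patient's share is 20% × €6800 = €1360. Cost to patient: €1360. OOP to date €4040.40.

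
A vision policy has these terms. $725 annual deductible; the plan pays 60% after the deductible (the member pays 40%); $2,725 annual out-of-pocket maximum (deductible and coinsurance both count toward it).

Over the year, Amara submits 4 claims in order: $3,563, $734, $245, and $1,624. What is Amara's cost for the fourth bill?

$473.20

#1 ($3,563): $725 finishes the deductible; $2,838 goes to coinsurance; member's 40% is $1,135.20. Member owes $1,860.20 (running OOP $1,860.20).
#2 ($734): deductible already satisfied, so member's share is 40% × $734 = $293.60. Member pays $293.60; OOP now $2,153.80.
#3 ($245): deductible met; 40% of $245 = $98. Member owes $98 (running OOP $2,251.80).
#4 ($1,624): 40% coinsurance on $1,624 = $649.60. Adding that to $2,251.80 gives $2,901.40, past the $2,725 cap; member pays only $2,725 − $2,251.80 = $473.20.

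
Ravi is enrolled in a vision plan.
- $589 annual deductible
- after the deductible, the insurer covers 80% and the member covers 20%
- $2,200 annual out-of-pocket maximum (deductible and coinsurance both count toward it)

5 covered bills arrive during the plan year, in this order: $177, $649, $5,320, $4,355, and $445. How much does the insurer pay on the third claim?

$4,256

Claim 1 ($177): all of it applies to the deductible. Member pays $177; OOP now $177. Plan pays $177 − $177 = $0.
Claim 2 ($649): deductible takes $412, $237 remains; coinsurance $237 × 20% = $47.40. Member owes $459.40 (running OOP $636.40). Plan pays $649 − $459.40 = $189.60.
Claim 3 ($5,320): deductible already satisfied, so member's share is 20% × $5,320 = $1,064. Member pays $1,064; OOP now $1,700.40. Plan pays $5,320 − $1,064 = $4,256.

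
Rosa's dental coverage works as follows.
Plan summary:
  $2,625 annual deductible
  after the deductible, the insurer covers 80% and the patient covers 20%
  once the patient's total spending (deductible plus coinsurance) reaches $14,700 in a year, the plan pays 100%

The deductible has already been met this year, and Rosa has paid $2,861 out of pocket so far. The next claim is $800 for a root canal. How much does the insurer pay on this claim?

$640

The deductible is already satisfied, so the full bill goes to coinsurance.
20% of $800 = $160 falls to the patient.
Cumulative spending $2,861 + $160 = $3,021 stays under the $14,700 maximum.
Insurer pays the balance: $800 − $160 = $640.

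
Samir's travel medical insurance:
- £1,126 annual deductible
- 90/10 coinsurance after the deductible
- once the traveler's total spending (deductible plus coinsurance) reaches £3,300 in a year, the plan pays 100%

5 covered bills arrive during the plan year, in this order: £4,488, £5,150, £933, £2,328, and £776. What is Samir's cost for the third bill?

Claim 1 — £4,488: £1,126 finishes the deductible; £3,362 goes to coinsurance; coinsurance £3,362 × 10% = £336.20. Traveler owes £1,462.20 (running OOP £1,462.20).
Claim 2 — £5,150: 10% coinsurance on £5,150 = £515. Cost to traveler: £515. OOP to date £1,977.20.
Claim 3 — £933: deductible already satisfied, so traveler's share is 10% × £933 = £93.30. Traveler pays £93.30; OOP now £2,070.50.

£93.30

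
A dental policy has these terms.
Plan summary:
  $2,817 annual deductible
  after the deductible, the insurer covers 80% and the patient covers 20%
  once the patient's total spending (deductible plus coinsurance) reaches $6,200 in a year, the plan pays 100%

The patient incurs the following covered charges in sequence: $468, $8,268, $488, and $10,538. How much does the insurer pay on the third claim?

Bill 1, $468: entire amount goes to the deductible. Cost to patient: $468. OOP to date $468. Plan pays $468 − $468 = $0.
Bill 2, $8,268: deductible takes $2,349, $5,919 remains; coinsurance $5,919 × 20% = $1,183.80. Patient owes $3,532.80 (running OOP $4,000.80). Plan pays $8,268 − $3,532.80 = $4,735.20.
Bill 3, $488: deductible already satisfied, so patient's share is 20% × $488 = $97.60. Patient pays $97.60; OOP now $4,098.40. Plan pays $488 − $97.60 = $390.40.

$390.40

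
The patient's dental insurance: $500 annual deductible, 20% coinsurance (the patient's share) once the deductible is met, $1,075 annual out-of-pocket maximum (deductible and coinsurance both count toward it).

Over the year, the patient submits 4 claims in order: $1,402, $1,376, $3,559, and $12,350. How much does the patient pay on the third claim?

$119.40

Claim 1 ($1,402): $500 finishes the deductible; $902 goes to coinsurance; coinsurance $902 × 20% = $180.40. Cost to patient: $680.40. OOP to date $680.40.
Claim 2 ($1,376): 20% coinsurance on $1,376 = $275.20. Cost to patient: $275.20. OOP to date $955.60.
Claim 3 ($3,559): deductible already satisfied, so patient's share is 20% × $3,559 = $711.80. Adding that to $955.60 gives $1,667.40, past the $1,075 cap; patient pays only $1,075 − $955.60 = $119.40.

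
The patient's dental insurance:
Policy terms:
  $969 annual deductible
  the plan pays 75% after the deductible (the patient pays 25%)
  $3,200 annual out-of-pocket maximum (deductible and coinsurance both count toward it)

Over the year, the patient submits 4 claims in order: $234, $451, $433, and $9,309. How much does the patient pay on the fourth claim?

Claim 1 ($234): all of it applies to the deductible. Cost to patient: $234. OOP to date $234.
Claim 2 ($451): entire amount goes to the deductible. Patient pays $451; OOP now $685.
Claim 3 ($433): deductible takes $284, $149 remains; 25% of $149 = $37.25. Patient pays $321.25; OOP now $1,006.25.
Claim 4 ($9,309): deductible already satisfied, so patient's share is 25% × $9,309 = $2,327.25. That would push OOP to $3,333.50, over the $3,200 cap, so patient pays $3,200 − $1,006.25 = $2,193.75.

$2,193.75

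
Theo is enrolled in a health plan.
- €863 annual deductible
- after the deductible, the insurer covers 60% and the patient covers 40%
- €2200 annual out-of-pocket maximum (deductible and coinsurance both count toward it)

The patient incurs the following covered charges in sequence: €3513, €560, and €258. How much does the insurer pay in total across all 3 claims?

Claim 1 — €3513: deductible takes €863, €2650 remains; 40% of €2650 = €1060. Cost to patient: €1923. OOP to date €1923. Plan pays €3513 − €1923 = €1590.
Claim 2 — €560: deductible already satisfied, so patient's share is 40% × €560 = €224. Patient pays €224; OOP now €2147. Plan pays €560 − €224 = €336.
Claim 3 — €258: 40% coinsurance on €258 = €103.20. That would push OOP to €2250.20, over the €2200 cap, so patient pays €2200 − €2147 = €53. Insurer: €258 − €53 = €205.
Insurer total: €1590 + €336 + €205 = €2131.

€2131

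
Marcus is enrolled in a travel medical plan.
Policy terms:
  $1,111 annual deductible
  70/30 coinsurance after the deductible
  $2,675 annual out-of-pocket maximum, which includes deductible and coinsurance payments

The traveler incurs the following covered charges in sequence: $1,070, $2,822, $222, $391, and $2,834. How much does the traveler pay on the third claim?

#1 ($1,070): fully absorbed by the deductible. Traveler pays $1,070; OOP now $1,070.
#2 ($2,822): $41 to deductible, leaving $2,781; coinsurance $2,781 × 30% = $834.30. Traveler pays $875.30; OOP now $1,945.30.
#3 ($222): 30% coinsurance on $222 = $66.60. Cost to traveler: $66.60. OOP to date $2,011.90.

$66.60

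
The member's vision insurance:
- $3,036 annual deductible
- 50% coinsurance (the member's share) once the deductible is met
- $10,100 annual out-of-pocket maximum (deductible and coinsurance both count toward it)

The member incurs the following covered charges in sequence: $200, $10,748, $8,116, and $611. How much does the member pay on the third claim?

#1 ($200): all of it applies to the deductible. Member owes $200 (running OOP $200).
#2 ($10,748): $2,836 finishes the deductible; $7,912 goes to coinsurance; 50% of $7,912 = $3,956. Member owes $6,792 (running OOP $6,992).
#3 ($8,116): deductible met; 50% of $8,116 = $4,058. That would push OOP to $11,050, over the $10,100 cap, so member pays $10,100 − $6,992 = $3,108.

$3,108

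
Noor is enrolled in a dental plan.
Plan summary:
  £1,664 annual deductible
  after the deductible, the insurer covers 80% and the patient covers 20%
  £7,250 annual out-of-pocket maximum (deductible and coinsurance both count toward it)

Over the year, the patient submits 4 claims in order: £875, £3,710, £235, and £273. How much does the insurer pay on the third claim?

£188

Claim 1 — £875: fully absorbed by the deductible. Patient pays £875; OOP now £875. Plan pays £875 − £875 = £0.
Claim 2 — £3,710: £789 finishes the deductible; £2,921 goes to coinsurance; 20% of £2,921 = £584.20. Cost to patient: £1,373.20. OOP to date £2,248.20. Insurer: £3,710 − £1,373.20 = £2,336.80.
Claim 3 — £235: 20% coinsurance on £235 = £47. Patient pays £47; OOP now £2,295.20. Insurer: £235 − £47 = £188.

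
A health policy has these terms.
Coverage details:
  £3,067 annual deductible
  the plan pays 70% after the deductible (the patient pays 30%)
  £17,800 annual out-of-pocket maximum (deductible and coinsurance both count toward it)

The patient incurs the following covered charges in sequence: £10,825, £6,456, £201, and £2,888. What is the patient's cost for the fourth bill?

£866.40

Claim 1 (£10,825): £3,067 to deductible, leaving £7,758; patient's 30% is £2,327.40. Patient owes £5,394.40 (running OOP £5,394.40).
Claim 2 (£6,456): deductible already satisfied, so patient's share is 30% × £6,456 = £1,936.80. Patient pays £1,936.80; OOP now £7,331.20.
Claim 3 (£201): deductible already satisfied, so patient's share is 30% × £201 = £60.30. Patient owes £60.30 (running OOP £7,391.50).
Claim 4 (£2,888): deductible already satisfied, so patient's share is 30% × £2,888 = £866.40. Patient owes £866.40 (running OOP £8,257.90).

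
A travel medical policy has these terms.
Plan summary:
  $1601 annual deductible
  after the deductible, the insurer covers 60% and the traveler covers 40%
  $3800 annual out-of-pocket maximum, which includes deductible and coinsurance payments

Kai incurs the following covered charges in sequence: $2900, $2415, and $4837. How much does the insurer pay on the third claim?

Claim 1 — $2900: $1601 to deductible, leaving $1299; coinsurance $1299 × 40% = $519.60. Traveler pays $2120.60; OOP now $2120.60. Insurer: $2900 − $2120.60 = $779.40.
Claim 2 — $2415: deductible met; 40% of $2415 = $966. Traveler owes $966 (running OOP $3086.60). Plan pays $2415 − $966 = $1449.
Claim 3 — $4837: 40% coinsurance on $4837 = $1934.80. That would push OOP to $5021.40, over the $3800 cap, so traveler pays $3800 − $3086.60 = $713.40. Plan pays $4837 − $713.40 = $4123.60.

$4123.60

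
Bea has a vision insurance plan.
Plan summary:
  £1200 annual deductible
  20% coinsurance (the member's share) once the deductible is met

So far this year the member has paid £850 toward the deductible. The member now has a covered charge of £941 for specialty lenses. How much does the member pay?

£468.20

£850 of the £1200 deductible is already met, leaving £350.
That leaves £941 − £350 = £591 for coinsurance.
Member's 20% share of £591 is £118.20.
That puts the member's cost at £350 + £118.20 = £468.20.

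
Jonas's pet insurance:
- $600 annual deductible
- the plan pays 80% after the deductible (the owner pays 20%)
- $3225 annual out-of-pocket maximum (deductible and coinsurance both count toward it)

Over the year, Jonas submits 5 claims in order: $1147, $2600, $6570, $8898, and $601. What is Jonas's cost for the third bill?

Claim 1 ($1147): deductible takes $600, $547 remains; coinsurance $547 × 20% = $109.40. Owner owes $709.40 (running OOP $709.40).
Claim 2 ($2600): deductible met; 20% of $2600 = $520. Owner owes $520 (running OOP $1229.40).
Claim 3 ($6570): deductible already satisfied, so owner's share is 20% × $6570 = $1314. Cost to owner: $1314. OOP to date $2543.40.

$1314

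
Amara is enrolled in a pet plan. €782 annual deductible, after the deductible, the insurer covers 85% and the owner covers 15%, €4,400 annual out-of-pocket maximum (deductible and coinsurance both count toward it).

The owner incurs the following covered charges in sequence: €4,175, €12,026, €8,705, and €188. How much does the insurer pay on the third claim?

€7,399.85

Bill 1, €4,175: €782 finishes the deductible; €3,393 goes to coinsurance; coinsurance €3,393 × 15% = €508.95. Cost to owner: €1,290.95. OOP to date €1,290.95. Insurer: €4,175 − €1,290.95 = €2,884.05.
Bill 2, €12,026: deductible already satisfied, so owner's share is 15% × €12,026 = €1,803.90. Owner owes €1,803.90 (running OOP €3,094.85). Plan pays €12,026 − €1,803.90 = €10,222.10.
Bill 3, €8,705: deductible already satisfied, so owner's share is 15% × €8,705 = €1,305.75. Adding that to €3,094.85 gives €4,400.60, past the €4,400 cap; owner pays only €4,400 − €3,094.85 = €1,305.15. Insurer: €8,705 − €1,305.15 = €7,399.85.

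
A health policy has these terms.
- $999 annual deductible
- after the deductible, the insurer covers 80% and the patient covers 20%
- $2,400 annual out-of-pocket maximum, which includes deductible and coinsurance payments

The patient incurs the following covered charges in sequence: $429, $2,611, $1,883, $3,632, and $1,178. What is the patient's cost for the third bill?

$376.60

#1 ($429): entire amount goes to the deductible. Patient owes $429 (running OOP $429).
#2 ($2,611): deductible takes $570, $2,041 remains; coinsurance $2,041 × 20% = $408.20. Patient pays $978.20; OOP now $1,407.20.
#3 ($1,883): 20% coinsurance on $1,883 = $376.60. Cost to patient: $376.60. OOP to date $1,783.80.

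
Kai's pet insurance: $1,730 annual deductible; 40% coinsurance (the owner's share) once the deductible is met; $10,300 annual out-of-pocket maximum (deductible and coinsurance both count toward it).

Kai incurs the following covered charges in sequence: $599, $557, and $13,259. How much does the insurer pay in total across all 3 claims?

$7,611

Bill 1, $599: all of it applies to the deductible. Owner owes $599 (running OOP $599). Plan pays $599 − $599 = $0.
Bill 2, $557: entire amount goes to the deductible. Owner pays $557; OOP now $1,156. Plan pays $557 − $557 = $0.
Bill 3, $13,259: deductible takes $574, $12,685 remains; owner's 40% is $5,074. Owner pays $5,648; OOP now $6,804. Insurer: $13,259 − $5,648 = $7,611.
Insurer total = bills − owner's total = $14,415 − $6,804 = $7,611.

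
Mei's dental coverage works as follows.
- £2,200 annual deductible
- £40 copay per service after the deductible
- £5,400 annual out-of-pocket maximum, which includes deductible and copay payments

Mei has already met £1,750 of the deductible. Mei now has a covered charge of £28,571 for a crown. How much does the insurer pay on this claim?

Remaining deductible: £2,200 − £1,750 = £450.
That leaves £28,571 − £450 = £28,121 for the copay.
Copay on this service: £40.
So the patient owes £450 + £40 = £490 before any cap.
Year-to-date out-of-pocket becomes £1,750 + £490 = £2,240, still under the £5,400 maximum, so no cap applies.
Insurer pays the balance: £28,571 − £490 = £28,081.

£28,081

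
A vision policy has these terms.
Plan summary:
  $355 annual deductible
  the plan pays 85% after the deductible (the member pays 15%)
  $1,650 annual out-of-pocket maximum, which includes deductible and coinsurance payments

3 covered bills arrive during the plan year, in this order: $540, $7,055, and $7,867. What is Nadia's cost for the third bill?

$209

#1 ($540): $355 to deductible, leaving $185; member's 15% is $27.75. Cost to member: $382.75. OOP to date $382.75.
#2 ($7,055): deductible already satisfied, so member's share is 15% × $7,055 = $1,058.25. Cost to member: $1,058.25. OOP to date $1,441.
#3 ($7,867): 15% coinsurance on $7,867 = $1,180.05. That would push OOP to $2,621.05, over the $1,650 cap, so member pays $1,650 − $1,441 = $209.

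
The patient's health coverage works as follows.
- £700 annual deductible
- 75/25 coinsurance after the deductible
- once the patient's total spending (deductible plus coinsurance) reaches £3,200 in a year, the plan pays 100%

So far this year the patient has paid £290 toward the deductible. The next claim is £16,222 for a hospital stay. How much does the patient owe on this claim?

£290 of the £700 deductible is already met, leaving £410.
That leaves £16,222 − £410 = £15,812 for coinsurance.
Patient's 25% share of £15,812 is £3,953.
That puts the patient's cost at £410 + £3,953 = £4,363 before any cap.
That would bring total out-of-pocket to £4,653, past the £3,200 cap. The patient is capped at £3,200 − £290 = £2,910 on this claim.

£2,910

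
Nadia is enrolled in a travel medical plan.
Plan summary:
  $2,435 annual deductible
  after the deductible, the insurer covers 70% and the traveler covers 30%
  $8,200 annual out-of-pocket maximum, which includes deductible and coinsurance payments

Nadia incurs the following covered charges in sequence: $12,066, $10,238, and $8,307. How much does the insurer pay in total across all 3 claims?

$22,411

Bill 1, $12,066: $2,435 finishes the deductible; $9,631 goes to coinsurance; 30% of $9,631 = $2,889.30. Cost to traveler: $5,324.30. OOP to date $5,324.30. Insurer: $12,066 − $5,324.30 = $6,741.70.
Bill 2, $10,238: deductible met; 30% of $10,238 = $3,071.40. OOP would hit $8,395.70 > $8,200, so the cap limits the traveler to $8,200 − $5,324.30 = $2,875.70. Insurer: $10,238 − $2,875.70 = $7,362.30.
Bill 3, $8,307: deductible already satisfied, so traveler's share is 30% × $8,307 = $2,492.10. That would push OOP to $10,692.10, over the $8,200 cap, so traveler pays $8,200 − $8,200 = $0. Plan pays $8,307 − $0 = $8,307.
Insurer total = bills − traveler's total = $30,611 − $8,200 = $22,411.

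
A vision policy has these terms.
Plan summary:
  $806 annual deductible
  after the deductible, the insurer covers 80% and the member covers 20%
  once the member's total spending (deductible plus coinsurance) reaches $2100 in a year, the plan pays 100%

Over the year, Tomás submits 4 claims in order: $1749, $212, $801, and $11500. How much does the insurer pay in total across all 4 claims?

$12162

Claim 1 ($1749): $806 finishes the deductible; $943 goes to coinsurance; 20% of $943 = $188.60. Cost to member: $994.60. OOP to date $994.60. Plan pays $1749 − $994.60 = $754.40.
Claim 2 ($212): deductible met; 20% of $212 = $42.40. Cost to member: $42.40. OOP to date $1037. Plan pays $212 − $42.40 = $169.60.
Claim 3 ($801): deductible met; 20% of $801 = $160.20. Member pays $160.20; OOP now $1197.20. Plan pays $801 − $160.20 = $640.80.
Claim 4 ($11500): deductible already satisfied, so member's share is 20% × $11500 = $2300. Adding that to $1197.20 gives $3497.20, past the $2100 cap; member pays only $2100 − $1197.20 = $902.80. Plan pays $11500 − $902.80 = $10597.20.
Insurer total = bills − member's total = $14262 − $2100 = $12162.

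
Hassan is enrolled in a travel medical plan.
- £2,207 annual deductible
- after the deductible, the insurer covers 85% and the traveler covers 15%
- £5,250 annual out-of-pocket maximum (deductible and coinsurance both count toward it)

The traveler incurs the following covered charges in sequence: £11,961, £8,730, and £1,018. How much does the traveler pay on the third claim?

£152.70

Claim 1 (£11,961): deductible takes £2,207, £9,754 remains; 15% of £9,754 = £1,463.10. Traveler pays £3,670.10; OOP now £3,670.10.
Claim 2 (£8,730): 15% coinsurance on £8,730 = £1,309.50. Traveler owes £1,309.50 (running OOP £4,979.60).
Claim 3 (£1,018): deductible already satisfied, so traveler's share is 15% × £1,018 = £152.70. Traveler pays £152.70; OOP now £5,132.30.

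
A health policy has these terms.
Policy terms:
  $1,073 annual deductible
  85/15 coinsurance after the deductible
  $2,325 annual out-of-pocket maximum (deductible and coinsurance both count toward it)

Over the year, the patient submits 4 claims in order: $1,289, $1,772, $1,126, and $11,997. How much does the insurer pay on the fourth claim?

Bill 1, $1,289: $1,073 to deductible, leaving $216; 15% of $216 = $32.40. Patient pays $1,105.40; OOP now $1,105.40. Plan pays $1,289 − $1,105.40 = $183.60.
Bill 2, $1,772: deductible already satisfied, so patient's share is 15% × $1,772 = $265.80. Patient pays $265.80; OOP now $1,371.20. Plan pays $1,772 − $265.80 = $1,506.20.
Bill 3, $1,126: deductible already satisfied, so patient's share is 15% × $1,126 = $168.90. Patient owes $168.90 (running OOP $1,540.10). Insurer: $1,126 − $168.90 = $957.10.
Bill 4, $11,997: 15% coinsurance on $11,997 = $1,799.55. That would push OOP to $3,339.65, over the $2,325 cap, so patient pays $2,325 − $1,540.10 = $784.90. Insurer: $11,997 − $784.90 = $11,212.10.

$11,212.10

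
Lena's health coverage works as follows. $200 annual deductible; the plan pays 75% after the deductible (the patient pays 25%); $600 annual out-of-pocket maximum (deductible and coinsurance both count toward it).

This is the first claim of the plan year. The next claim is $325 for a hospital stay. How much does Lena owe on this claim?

$231.25

Deductible not yet touched, so the first $200 of the bill goes to the deductible.
The remaining $125 (= $325 − $200) moves to coinsurance.
Coinsurance: $125 × 25% = $31.25.
That puts the patient's cost at $200 + $31.25 = $231.25 before any cap.
Year-to-date out-of-pocket becomes $0 + $231.25 = $231.25, still under the $600 maximum, so no cap applies.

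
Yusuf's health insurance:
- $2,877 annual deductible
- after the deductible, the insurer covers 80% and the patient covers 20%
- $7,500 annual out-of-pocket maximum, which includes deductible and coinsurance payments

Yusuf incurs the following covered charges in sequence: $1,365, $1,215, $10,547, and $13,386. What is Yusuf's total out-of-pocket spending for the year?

Bill 1, $1,365: fully absorbed by the deductible. Patient pays $1,365; OOP now $1,365.
Bill 2, $1,215: entire amount goes to the deductible. Cost to patient: $1,215. OOP to date $2,580.
Bill 3, $10,547: $297 finishes the deductible; $10,250 goes to coinsurance; patient's 20% is $2,050. Cost to patient: $2,347. OOP to date $4,927.
Bill 4, $13,386: deductible met; 20% of $13,386 = $2,677.20. Adding that to $4,927 gives $7,604.20, past the $7,500 cap; patient pays only $7,500 − $4,927 = $2,573.
Summing the patient's payments: $1,365 + $1,215 + $2,347 + $2,573 = $7,500.

$7,500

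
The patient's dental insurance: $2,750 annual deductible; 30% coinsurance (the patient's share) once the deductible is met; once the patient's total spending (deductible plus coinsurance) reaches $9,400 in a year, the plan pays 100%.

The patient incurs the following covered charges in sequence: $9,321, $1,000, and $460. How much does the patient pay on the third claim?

Bill 1, $9,321: deductible takes $2,750, $6,571 remains; 30% of $6,571 = $1,971.30. Patient pays $4,721.30; OOP now $4,721.30.
Bill 2, $1,000: deductible met; 30% of $1,000 = $300. Patient pays $300; OOP now $5,021.30.
Bill 3, $460: deductible met; 30% of $460 = $138. Cost to patient: $138. OOP to date $5,159.30.

$138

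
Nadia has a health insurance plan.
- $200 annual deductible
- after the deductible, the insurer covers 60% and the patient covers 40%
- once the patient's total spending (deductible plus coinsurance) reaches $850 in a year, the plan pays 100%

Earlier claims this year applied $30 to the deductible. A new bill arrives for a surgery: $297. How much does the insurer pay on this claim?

$76.20

$30 of the $200 deductible is already met, leaving $170.
After the $170 deductible portion, $297 − $170 = $127 is subject to coinsurance.
Coinsurance: $127 × 40% = $50.80.
That puts the patient's cost at $170 + $50.80 = $220.80 before any cap.
Total out-of-pocket so far would be $30 + $220.80 = $250.80, below the $850 cap — no reduction.
The plan picks up $297 − $220.80 = $76.20.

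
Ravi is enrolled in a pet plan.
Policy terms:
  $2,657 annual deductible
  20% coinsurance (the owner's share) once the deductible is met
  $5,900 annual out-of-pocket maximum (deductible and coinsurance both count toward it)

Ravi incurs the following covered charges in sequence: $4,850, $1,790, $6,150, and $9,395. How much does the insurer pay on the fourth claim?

$8,178.60

Claim 1 — $4,850: deductible takes $2,657, $2,193 remains; 20% of $2,193 = $438.60. Owner owes $3,095.60 (running OOP $3,095.60). Insurer: $4,850 − $3,095.60 = $1,754.40.
Claim 2 — $1,790: deductible already satisfied, so owner's share is 20% × $1,790 = $358. Cost to owner: $358. OOP to date $3,453.60. Plan pays $1,790 − $358 = $1,432.
Claim 3 — $6,150: 20% coinsurance on $6,150 = $1,230. Cost to owner: $1,230. OOP to date $4,683.60. Insurer: $6,150 − $1,230 = $4,920.
Claim 4 — $9,395: 20% coinsurance on $9,395 = $1,879. That would push OOP to $6,562.60, over the $5,900 cap, so owner pays $5,900 − $4,683.60 = $1,216.40. Plan pays $9,395 − $1,216.40 = $8,178.60.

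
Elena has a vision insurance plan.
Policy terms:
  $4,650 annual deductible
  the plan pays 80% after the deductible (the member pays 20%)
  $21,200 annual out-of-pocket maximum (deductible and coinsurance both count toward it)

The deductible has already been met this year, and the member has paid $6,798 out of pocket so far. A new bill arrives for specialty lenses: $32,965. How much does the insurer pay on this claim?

$26,372

The deductible is already satisfied, so the full bill goes to coinsurance.
Coinsurance: $32,965 × 20% = $6,593.
Total out-of-pocket so far would be $6,798 + $6,593 = $13,391, below the $21,200 cap — no reduction.
Insurer pays the balance: $32,965 − $6,593 = $26,372.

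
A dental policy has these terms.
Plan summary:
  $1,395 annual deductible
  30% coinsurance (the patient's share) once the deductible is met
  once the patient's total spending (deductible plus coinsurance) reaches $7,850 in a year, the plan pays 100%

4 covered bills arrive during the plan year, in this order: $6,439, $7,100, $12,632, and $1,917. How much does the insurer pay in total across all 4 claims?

Claim 1 — $6,439: deductible takes $1,395, $5,044 remains; 30% of $5,044 = $1,513.20. Patient pays $2,908.20; OOP now $2,908.20. Insurer: $6,439 − $2,908.20 = $3,530.80.
Claim 2 — $7,100: deductible met; 30% of $7,100 = $2,130. Patient pays $2,130; OOP now $5,038.20. Insurer: $7,100 − $2,130 = $4,970.
Claim 3 — $12,632: deductible met; 30% of $12,632 = $3,789.60. That would push OOP to $8,827.80, over the $7,850 cap, so patient pays $7,850 − $5,038.20 = $2,811.80. Plan pays $12,632 − $2,811.80 = $9,820.20.
Claim 4 — $1,917: deductible met; 30% of $1,917 = $575.10. That would push OOP to $8,425.10, over the $7,850 cap, so patient pays $7,850 − $7,850 = $0. Insurer: $1,917 − $0 = $1,917.
Insurer total: $3,530.80 + $4,970 + $9,820.20 + $1,917 = $20,238.

$20,238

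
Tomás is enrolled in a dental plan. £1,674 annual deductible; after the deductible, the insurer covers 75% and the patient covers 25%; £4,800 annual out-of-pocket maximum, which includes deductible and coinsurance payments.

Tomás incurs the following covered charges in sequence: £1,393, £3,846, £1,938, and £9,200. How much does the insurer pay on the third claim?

£1,453.50

Claim 1 (£1,393): all of it applies to the deductible. Patient owes £1,393 (running OOP £1,393). Insurer: £1,393 − £1,393 = £0.
Claim 2 (£3,846): deductible takes £281, £3,565 remains; coinsurance £3,565 × 25% = £891.25. Patient pays £1,172.25; OOP now £2,565.25. Plan pays £3,846 − £1,172.25 = £2,673.75.
Claim 3 (£1,938): deductible already satisfied, so patient's share is 25% × £1,938 = £484.50. Cost to patient: £484.50. OOP to date £3,049.75. Plan pays £1,938 − £484.50 = £1,453.50.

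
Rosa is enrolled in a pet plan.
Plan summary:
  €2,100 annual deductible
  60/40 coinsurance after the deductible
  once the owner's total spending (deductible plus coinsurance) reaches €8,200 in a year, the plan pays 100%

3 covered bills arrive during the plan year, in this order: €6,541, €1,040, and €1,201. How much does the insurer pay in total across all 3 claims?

€4,009.20

Claim 1 — €6,541: deductible takes €2,100, €4,441 remains; coinsurance €4,441 × 40% = €1,776.40. Cost to owner: €3,876.40. OOP to date €3,876.40. Plan pays €6,541 − €3,876.40 = €2,664.60.
Claim 2 — €1,040: deductible already satisfied, so owner's share is 40% × €1,040 = €416. Owner pays €416; OOP now €4,292.40. Insurer: €1,040 − €416 = €624.
Claim 3 — €1,201: deductible met; 40% of €1,201 = €480.40. Cost to owner: €480.40. OOP to date €4,772.80. Plan pays €1,201 − €480.40 = €720.60.
Insurer total: €2,664.60 + €624 + €720.60 = €4,009.20.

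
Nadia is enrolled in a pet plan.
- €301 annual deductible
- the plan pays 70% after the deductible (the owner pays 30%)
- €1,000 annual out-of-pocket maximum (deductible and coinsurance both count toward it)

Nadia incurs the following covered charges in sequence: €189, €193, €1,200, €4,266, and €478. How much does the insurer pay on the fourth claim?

€3,951.30

Bill 1, €189: entire amount goes to the deductible. Owner pays €189; OOP now €189. Plan pays €189 − €189 = €0.
Bill 2, €193: €112 finishes the deductible; €81 goes to coinsurance; owner's 30% is €24.30. Owner pays €136.30; OOP now €325.30. Plan pays €193 − €136.30 = €56.70.
Bill 3, €1,200: deductible met; 30% of €1,200 = €360. Owner owes €360 (running OOP €685.30). Plan pays €1,200 − €360 = €840.
Bill 4, €4,266: deductible met; 30% of €4,266 = €1,279.80. OOP would hit €1,965.10 > €1,000, so the cap limits the owner to €1,000 − €685.30 = €314.70. Plan pays €4,266 − €314.70 = €3,951.30.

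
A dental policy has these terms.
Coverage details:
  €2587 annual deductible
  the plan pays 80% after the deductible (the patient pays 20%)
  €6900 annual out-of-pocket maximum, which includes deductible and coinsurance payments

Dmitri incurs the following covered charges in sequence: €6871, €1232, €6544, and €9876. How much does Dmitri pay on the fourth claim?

€1901

Bill 1, €6871: €2587 to deductible, leaving €4284; patient's 20% is €856.80. Patient owes €3443.80 (running OOP €3443.80).
Bill 2, €1232: deductible met; 20% of €1232 = €246.40. Cost to patient: €246.40. OOP to date €3690.20.
Bill 3, €6544: deductible met; 20% of €6544 = €1308.80. Patient owes €1308.80 (running OOP €4999).
Bill 4, €9876: 20% coinsurance on €9876 = €1975.20. Adding that to €4999 gives €6974.20, past the €6900 cap; patient pays only €6900 − €4999 = €1901.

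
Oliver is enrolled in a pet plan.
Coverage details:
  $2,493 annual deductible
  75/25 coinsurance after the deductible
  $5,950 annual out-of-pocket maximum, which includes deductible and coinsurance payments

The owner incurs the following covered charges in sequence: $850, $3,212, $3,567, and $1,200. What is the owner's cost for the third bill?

#1 ($850): entire amount goes to the deductible. Owner pays $850; OOP now $850.
#2 ($3,212): $1,643 to deductible, leaving $1,569; 25% of $1,569 = $392.25. Owner pays $2,035.25; OOP now $2,885.25.
#3 ($3,567): 25% coinsurance on $3,567 = $891.75. Owner owes $891.75 (running OOP $3,777).

$891.75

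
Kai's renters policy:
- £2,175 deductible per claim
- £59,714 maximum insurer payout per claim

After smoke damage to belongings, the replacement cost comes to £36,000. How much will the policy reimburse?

£33,825

Less the £2,175 deductible: £36,000 − £2,175 = £33,825.
£33,825 ≤ £59,714, so the limit doesn't bind; insurer pays £33,825.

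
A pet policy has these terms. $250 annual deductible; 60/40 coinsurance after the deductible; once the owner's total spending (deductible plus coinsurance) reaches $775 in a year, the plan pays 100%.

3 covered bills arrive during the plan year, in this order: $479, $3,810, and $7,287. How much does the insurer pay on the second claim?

$3,376.60

Bill 1, $479: $250 finishes the deductible; $229 goes to coinsurance; 40% of $229 = $91.60. Cost to owner: $341.60. OOP to date $341.60. Insurer: $479 − $341.60 = $137.40.
Bill 2, $3,810: deductible met; 40% of $3,810 = $1,524. Adding that to $341.60 gives $1,865.60, past the $775 cap; owner pays only $775 − $341.60 = $433.40. Insurer: $3,810 − $433.40 = $3,376.60.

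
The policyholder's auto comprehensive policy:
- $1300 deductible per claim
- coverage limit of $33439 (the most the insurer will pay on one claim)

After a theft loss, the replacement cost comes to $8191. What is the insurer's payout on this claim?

Subtract the deductible: $8191 − $1300 = $6891.
That's under the $33439 cap, so the insurer reimburses the full $6891.

$6891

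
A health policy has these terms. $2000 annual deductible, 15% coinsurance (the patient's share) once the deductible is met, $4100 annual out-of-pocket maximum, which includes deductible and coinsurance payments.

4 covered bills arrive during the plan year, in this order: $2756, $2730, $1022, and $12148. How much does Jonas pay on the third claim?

#1 ($2756): deductible takes $2000, $756 remains; coinsurance $756 × 15% = $113.40. Cost to patient: $2113.40. OOP to date $2113.40.
#2 ($2730): deductible met; 15% of $2730 = $409.50. Patient pays $409.50; OOP now $2522.90.
#3 ($1022): 15% coinsurance on $1022 = $153.30. Patient owes $153.30 (running OOP $2676.20).

$153.30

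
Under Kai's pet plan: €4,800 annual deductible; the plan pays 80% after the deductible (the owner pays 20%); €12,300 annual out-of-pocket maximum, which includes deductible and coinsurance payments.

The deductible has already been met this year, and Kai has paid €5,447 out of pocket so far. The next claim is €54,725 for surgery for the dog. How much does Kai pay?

With the deductible met, the entire €54,725 is subject to coinsurance.
20% of €54,725 = €10,945 falls to the owner.
Year-to-date out-of-pocket would reach €5,447 + €10,945 = €16,392, above the €12,300 maximum, so the owner pays only €12,300 − €5,447 = €6,853.

€6,853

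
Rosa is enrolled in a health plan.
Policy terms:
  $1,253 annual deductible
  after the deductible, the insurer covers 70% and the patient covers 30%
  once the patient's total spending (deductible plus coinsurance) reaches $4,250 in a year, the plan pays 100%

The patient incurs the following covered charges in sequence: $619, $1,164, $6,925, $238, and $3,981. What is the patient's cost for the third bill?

Claim 1 — $619: fully absorbed by the deductible. Patient owes $619 (running OOP $619).
Claim 2 — $1,164: $634 finishes the deductible; $530 goes to coinsurance; patient's 30% is $159. Patient pays $793; OOP now $1,412.
Claim 3 — $6,925: deductible already satisfied, so patient's share is 30% × $6,925 = $2,077.50. Patient owes $2,077.50 (running OOP $3,489.50).

$2,077.50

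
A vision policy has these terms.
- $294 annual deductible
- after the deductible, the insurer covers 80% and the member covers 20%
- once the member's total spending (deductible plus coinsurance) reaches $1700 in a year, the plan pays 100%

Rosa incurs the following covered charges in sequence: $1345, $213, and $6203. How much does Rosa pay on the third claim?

$1153.20

#1 ($1345): $294 finishes the deductible; $1051 goes to coinsurance; member's 20% is $210.20. Cost to member: $504.20. OOP to date $504.20.
#2 ($213): deductible already satisfied, so member's share is 20% × $213 = $42.60. Member pays $42.60; OOP now $546.80.
#3 ($6203): deductible met; 20% of $6203 = $1240.60. That would push OOP to $1787.40, over the $1700 cap, so member pays $1700 − $546.80 = $1153.20.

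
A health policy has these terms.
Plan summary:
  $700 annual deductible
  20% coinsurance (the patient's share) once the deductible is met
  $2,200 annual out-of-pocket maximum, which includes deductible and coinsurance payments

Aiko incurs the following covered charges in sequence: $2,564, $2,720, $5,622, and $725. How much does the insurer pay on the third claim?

Bill 1, $2,564: deductible takes $700, $1,864 remains; patient's 20% is $372.80. Patient owes $1,072.80 (running OOP $1,072.80). Insurer: $2,564 − $1,072.80 = $1,491.20.
Bill 2, $2,720: deductible met; 20% of $2,720 = $544. Patient owes $544 (running OOP $1,616.80). Plan pays $2,720 − $544 = $2,176.
Bill 3, $5,622: deductible already satisfied, so patient's share is 20% × $5,622 = $1,124.40. OOP would hit $2,741.20 > $2,200, so the cap limits the patient to $2,200 − $1,616.80 = $583.20. Plan pays $5,622 − $583.20 = $5,038.80.

$5,038.80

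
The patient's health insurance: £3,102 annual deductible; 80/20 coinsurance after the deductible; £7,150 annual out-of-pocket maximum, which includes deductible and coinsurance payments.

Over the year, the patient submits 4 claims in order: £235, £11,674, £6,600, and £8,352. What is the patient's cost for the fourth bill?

#1 (£235): fully absorbed by the deductible. Cost to patient: £235. OOP to date £235.
#2 (£11,674): £2,867 finishes the deductible; £8,807 goes to coinsurance; patient's 20% is £1,761.40. Patient owes £4,628.40 (running OOP £4,863.40).
#3 (£6,600): 20% coinsurance on £6,600 = £1,320. Patient owes £1,320 (running OOP £6,183.40).
#4 (£8,352): deductible already satisfied, so patient's share is 20% × £8,352 = £1,670.40. Adding that to £6,183.40 gives £7,853.80, past the £7,150 cap; patient pays only £7,150 − £6,183.40 = £966.60.

£966.60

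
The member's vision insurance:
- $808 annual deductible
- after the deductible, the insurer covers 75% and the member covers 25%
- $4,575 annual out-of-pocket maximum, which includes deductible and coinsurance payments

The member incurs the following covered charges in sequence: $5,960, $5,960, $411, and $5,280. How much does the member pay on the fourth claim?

$886.25

Claim 1 — $5,960: $808 finishes the deductible; $5,152 goes to coinsurance; coinsurance $5,152 × 25% = $1,288. Member pays $2,096; OOP now $2,096.
Claim 2 — $5,960: deductible already satisfied, so member's share is 25% × $5,960 = $1,490. Member owes $1,490 (running OOP $3,586).
Claim 3 — $411: deductible met; 25% of $411 = $102.75. Member owes $102.75 (running OOP $3,688.75).
Claim 4 — $5,280: deductible already satisfied, so member's share is 25% × $5,280 = $1,320. Adding that to $3,688.75 gives $5,008.75, past the $4,575 cap; member pays only $4,575 − $3,688.75 = $886.25.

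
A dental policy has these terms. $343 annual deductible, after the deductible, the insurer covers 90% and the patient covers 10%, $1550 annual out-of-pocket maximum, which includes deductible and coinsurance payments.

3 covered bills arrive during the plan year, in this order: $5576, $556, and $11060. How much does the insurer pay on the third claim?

#1 ($5576): deductible takes $343, $5233 remains; patient's 10% is $523.30. Cost to patient: $866.30. OOP to date $866.30. Insurer: $5576 − $866.30 = $4709.70.
#2 ($556): deductible met; 10% of $556 = $55.60. Cost to patient: $55.60. OOP to date $921.90. Insurer: $556 − $55.60 = $500.40.
#3 ($11060): 10% coinsurance on $11060 = $1106. OOP would hit $2027.90 > $1550, so the cap limits the patient to $1550 − $921.90 = $628.10. Plan pays $11060 − $628.10 = $10431.90.

$10431.90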